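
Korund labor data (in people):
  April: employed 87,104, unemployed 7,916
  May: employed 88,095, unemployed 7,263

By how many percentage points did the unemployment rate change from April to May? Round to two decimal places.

April: labor force = 87,104 + 7,916 = 95,020; u = 7,916/95,020 = 8.33%.
May: labor force = 88,095 + 7,263 = 95,358; u = 7,263/95,358 = 7.62%.
Change = 7.62% − 8.33% = −0.71 pp.

The unemployment rate changed by −0.71 percentage points.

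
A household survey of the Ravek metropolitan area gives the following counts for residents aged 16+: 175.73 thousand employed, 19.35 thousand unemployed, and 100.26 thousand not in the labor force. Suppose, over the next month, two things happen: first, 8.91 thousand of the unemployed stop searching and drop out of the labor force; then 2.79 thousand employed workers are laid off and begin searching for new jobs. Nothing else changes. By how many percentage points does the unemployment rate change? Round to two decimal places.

The unemployment rate changes by −2.81 percentage points.

Initially, labor force = 175.73 + 19.35 = 195.08 thousand, so u = 19.35/195.08 = 9.92%.
After the first change, unemployed and labor force both fall by 8.91 → E = 175.73, U = 10.44, labor force = 186.17 thousand.
After the second change, employed falls and unemployed rises by 2.79; labor force unchanged → E = 172.94, U = 13.23, labor force = 186.17 thousand.
New unemployment rate = 13.23 / 186.17 = 7.11%.
Change = 7.11% − 9.92% = −2.81 percentage points.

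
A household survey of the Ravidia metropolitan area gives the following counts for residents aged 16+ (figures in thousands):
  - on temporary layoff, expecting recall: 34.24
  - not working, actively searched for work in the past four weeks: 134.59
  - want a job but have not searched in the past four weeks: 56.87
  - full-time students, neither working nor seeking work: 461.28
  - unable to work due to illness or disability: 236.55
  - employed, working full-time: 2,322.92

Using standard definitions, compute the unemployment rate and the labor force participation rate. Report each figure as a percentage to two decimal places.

Unemployment rate ≈ 6.78%; labor force participation rate ≈ 76.75%.

Employed = 2,322.92 thousand.
Unemployed = 34.24 + 134.59 = 168.83 thousand (jobless and actively searching, or on temporary layoff).
Labor force = 2,322.92 + 168.83 = 2,491.75 thousand.
Not in labor force = 56.87 + 461.28 + 236.55 = 754.70 thousand (those not working and not actively searching are outside the labor force — including those who want a job but have given up searching).
Civilian working-age population = 2,491.75 + 754.70 = 3,246.45 thousand.
Unemployment rate = 168.83 / 2,491.75 = 6.78%.
Labor force participation rate = 2,491.75 / 3,246.45 = 76.75%.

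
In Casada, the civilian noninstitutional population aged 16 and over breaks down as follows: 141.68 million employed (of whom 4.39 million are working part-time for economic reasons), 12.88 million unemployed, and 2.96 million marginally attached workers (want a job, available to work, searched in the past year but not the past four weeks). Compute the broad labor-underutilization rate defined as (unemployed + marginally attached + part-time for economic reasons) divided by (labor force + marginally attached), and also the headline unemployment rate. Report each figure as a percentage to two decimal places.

Labor force = 141.68 + 12.88 = 154.56 million.
Numerator = 12.88 + 2.96 + 4.39 = 20.23 million.
Denominator = 154.56 + 2.96 = 157.52 million.
Broad rate = 20.23 / 157.52 = 12.84%.
Headline unemployment rate = 12.88 / 154.56 = 8.33%.

Broad underutilization rate ≈ 12.84%; headline unemployment rate ≈ 8.33%.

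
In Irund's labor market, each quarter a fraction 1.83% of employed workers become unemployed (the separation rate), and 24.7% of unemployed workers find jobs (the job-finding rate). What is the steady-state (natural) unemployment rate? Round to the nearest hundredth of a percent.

Steady-state unemployment rate ≈ 6.90%.

At steady state the flows balance: s·E = f·U, so U/(E+U) = s/(s+f).
u* = 1.83 / (1.83 + 24.7) = 1.83 / 26.53 = 6.90%.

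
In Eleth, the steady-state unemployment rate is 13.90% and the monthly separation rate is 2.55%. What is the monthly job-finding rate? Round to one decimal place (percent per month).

From u* = s/(s+f): f = s·(1−u)/u.
f = 2.55 × (1 − 0.1390) / 0.1390 = 2.1955 / 0.1390 ≈ 15.8% per month.

Job-finding rate ≈ 15.8% per month.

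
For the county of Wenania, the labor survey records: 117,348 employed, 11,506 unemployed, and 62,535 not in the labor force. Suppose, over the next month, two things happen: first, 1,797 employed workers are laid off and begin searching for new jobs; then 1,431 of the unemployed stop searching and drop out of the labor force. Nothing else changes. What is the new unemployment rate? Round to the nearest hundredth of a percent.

Initially, labor force = 117,348 + 11,506 = 128,854, so u = 11,506/128,854 = 8.93%.
After the first change, employed falls and unemployed rises by 1,797; labor force unchanged → E = 115,551, U = 13,303, labor force = 128,854.
After the second change, unemployed and labor force both fall by 1,431 → E = 115,551, U = 11,872, labor force = 127,423.
New unemployment rate = 11,872 / 127,423 = 9.32%.

New unemployment rate ≈ 9.32%.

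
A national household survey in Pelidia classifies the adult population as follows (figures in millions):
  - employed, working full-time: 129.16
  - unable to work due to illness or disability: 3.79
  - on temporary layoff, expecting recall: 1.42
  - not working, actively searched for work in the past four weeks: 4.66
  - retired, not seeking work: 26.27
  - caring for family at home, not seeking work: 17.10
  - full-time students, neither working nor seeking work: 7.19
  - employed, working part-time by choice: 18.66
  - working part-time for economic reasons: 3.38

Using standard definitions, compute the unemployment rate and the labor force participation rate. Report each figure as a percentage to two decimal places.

Unemployment rate ≈ 3.87%; labor force participation rate ≈ 74.32%.

Employed = 129.16 + 18.66 + 3.38 = 151.20 million (anyone who worked, including part-time for economic reasons, counts as employed).
Unemployed = 1.42 + 4.66 = 6.08 million (jobless and actively searching, or on temporary layoff).
Labor force = 151.20 + 6.08 = 157.28 million.
Not in labor force = 3.79 + 26.27 + 17.10 + 7.19 = 54.35 million (those not working and not actively searching are outside the labor force).
Civilian working-age population = 157.28 + 54.35 = 211.63 million.
Unemployment rate = 6.08 / 157.28 = 3.87%.
Labor force participation rate = 157.28 / 211.63 = 74.32%.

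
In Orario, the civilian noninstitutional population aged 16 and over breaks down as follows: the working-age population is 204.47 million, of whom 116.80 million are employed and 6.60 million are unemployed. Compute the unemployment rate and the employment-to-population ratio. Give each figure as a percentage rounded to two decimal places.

Labor force = employed + unemployed = 116.80 + 6.60 = 123.40 million.
Unemployment rate = 6.60 / 123.40 = 5.35%.
Employment-population ratio = 116.80 / 204.47 = 57.12%.

Unemployment rate ≈ 5.35%; employment-population ratio ≈ 57.12%.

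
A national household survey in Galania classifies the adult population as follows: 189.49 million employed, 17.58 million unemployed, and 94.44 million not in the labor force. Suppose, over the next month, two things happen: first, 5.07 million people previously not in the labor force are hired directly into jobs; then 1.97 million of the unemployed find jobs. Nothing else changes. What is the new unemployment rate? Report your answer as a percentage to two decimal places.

New unemployment rate ≈ 7.36%.

Initially, labor force = 189.49 + 17.58 = 207.07 million, so u = 17.58/207.07 = 8.49%.
After the first change, employed and labor force both rise by 5.07; unemployed unchanged → E = 194.56, U = 17.58, labor force = 212.14 million.
After the second change, unemployed falls and employed rises by 1.97; labor force unchanged → E = 196.53, U = 15.61, labor force = 212.14 million.
New unemployment rate = 15.61 / 212.14 = 7.36%.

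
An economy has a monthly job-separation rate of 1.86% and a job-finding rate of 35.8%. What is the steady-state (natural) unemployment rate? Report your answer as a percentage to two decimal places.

Steady-state unemployment rate ≈ 4.94%.

At steady state the flows balance: s·E = f·U, so U/(E+U) = s/(s+f).
u* = 1.86 / (1.86 + 35.8) = 1.86 / 37.66 = 4.94%.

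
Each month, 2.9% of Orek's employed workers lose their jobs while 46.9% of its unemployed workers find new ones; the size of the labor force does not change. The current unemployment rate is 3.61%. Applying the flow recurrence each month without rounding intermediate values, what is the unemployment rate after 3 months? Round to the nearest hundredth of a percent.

Unemployment rate after three months ≈ 5.54%.

With a fixed labor force, u_{t+1} = u_t + s·(1−u_t) − f·u_t = u_t·(1−s−f) + s.
Here 1−s−f = 0.502 and s = 0.029.
u_1 = 0.036100 × 0.502 + 0.029 = 0.047122.
u_2 = 0.047122 × 0.502 + 0.029 = 0.052655.
u_3 = 0.052655 × 0.502 + 0.029 = 0.055433.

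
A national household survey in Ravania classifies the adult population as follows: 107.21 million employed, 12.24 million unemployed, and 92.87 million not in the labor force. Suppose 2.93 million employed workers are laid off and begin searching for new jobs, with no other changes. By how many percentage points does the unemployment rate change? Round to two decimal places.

Initially, labor force = 107.21 + 12.24 = 119.45 million, so u = 12.24/119.45 = 10.25%.
After the change, employed falls and unemployed rises by 2.93; labor force unchanged → E = 104.28, U = 15.17, labor force = 119.45 million.
New unemployment rate = 15.17 / 119.45 = 12.70%.
Change = 12.70% − 10.25% = +2.45 percentage points.

The unemployment rate changes by +2.45 percentage points.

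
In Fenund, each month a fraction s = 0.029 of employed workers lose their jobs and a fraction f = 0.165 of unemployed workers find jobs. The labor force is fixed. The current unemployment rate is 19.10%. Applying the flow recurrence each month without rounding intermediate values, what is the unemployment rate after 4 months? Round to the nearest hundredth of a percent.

With a fixed labor force, u_{t+1} = u_t + s·(1−u_t) − f·u_t = u_t·(1−s−f) + s.
Here 1−s−f = 0.806 and s = 0.029.
u_1 = 0.191000 × 0.806 + 0.029 = 0.182946.
u_2 = 0.182946 × 0.806 + 0.029 = 0.176454.
u_3 = 0.176454 × 0.806 + 0.029 = 0.171222.
u_4 = 0.171222 × 0.806 + 0.029 = 0.167005.

Unemployment rate after four months ≈ 16.70%.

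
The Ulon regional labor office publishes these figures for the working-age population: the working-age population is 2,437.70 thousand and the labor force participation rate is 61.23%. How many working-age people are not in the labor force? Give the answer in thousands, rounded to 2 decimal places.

About 945.10 thousand are not in the labor force.

Share not in the labor force = 1 − 0.6123 = 0.3877.
Not in labor force = 0.3877 × 2,437.70 ≈ 945.10 thousand.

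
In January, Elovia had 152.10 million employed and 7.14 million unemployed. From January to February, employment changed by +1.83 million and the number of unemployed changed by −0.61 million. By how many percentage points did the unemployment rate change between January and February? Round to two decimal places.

The unemployment rate changed by −0.41 percentage points.

January: labor force = 152.10 + 7.14 = 159.24; u = 7.14/159.24 = 4.48%.
February: labor force = 153.93 + 6.53 = 160.46; u = 6.53/160.46 = 4.07%.
Change = 4.07% − 4.48% = −0.41 pp.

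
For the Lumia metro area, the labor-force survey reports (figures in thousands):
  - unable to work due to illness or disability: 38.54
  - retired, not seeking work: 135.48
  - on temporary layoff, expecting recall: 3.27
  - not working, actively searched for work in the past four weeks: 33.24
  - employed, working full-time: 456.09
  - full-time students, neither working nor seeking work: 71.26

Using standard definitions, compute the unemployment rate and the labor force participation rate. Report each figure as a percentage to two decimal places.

Employed = 456.09 thousand.
Unemployed = 3.27 + 33.24 = 36.51 thousand (jobless and actively searching, or on temporary layoff).
Labor force = 456.09 + 36.51 = 492.60 thousand.
Not in labor force = 38.54 + 135.48 + 71.26 = 245.28 thousand (those not working and not actively searching are outside the labor force).
Civilian working-age population = 492.60 + 245.28 = 737.88 thousand.
Unemployment rate = 36.51 / 492.60 = 7.41%.
Labor force participation rate = 492.60 / 737.88 = 66.76%.

Unemployment rate ≈ 7.41%; labor force participation rate ≈ 66.76%.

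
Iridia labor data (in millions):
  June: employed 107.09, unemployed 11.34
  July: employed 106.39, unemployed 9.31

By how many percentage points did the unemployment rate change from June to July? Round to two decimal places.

June: labor force = 107.09 + 11.34 = 118.43; u = 11.34/118.43 = 9.58%.
July: labor force = 106.39 + 9.31 = 115.70; u = 9.31/115.70 = 8.05%.
Change = 8.05% − 9.58% = −1.53 pp.

The unemployment rate changed by −1.53 percentage points.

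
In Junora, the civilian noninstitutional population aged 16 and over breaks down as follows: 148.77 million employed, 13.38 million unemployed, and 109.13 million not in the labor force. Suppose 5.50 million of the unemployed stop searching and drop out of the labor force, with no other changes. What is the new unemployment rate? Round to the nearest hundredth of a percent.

Initially, labor force = 148.77 + 13.38 = 162.15 million, so u = 13.38/162.15 = 8.25%.
After the change, unemployed and labor force both fall by 5.50 → E = 148.77, U = 7.88, labor force = 156.65 million.
New unemployment rate = 7.88 / 156.65 = 5.03%.

New unemployment rate ≈ 5.03%.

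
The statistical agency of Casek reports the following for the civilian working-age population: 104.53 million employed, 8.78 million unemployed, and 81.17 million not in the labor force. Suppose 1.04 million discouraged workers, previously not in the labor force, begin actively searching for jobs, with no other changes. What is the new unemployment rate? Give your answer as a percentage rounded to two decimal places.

Initially, labor force = 104.53 + 8.78 = 113.31 million, so u = 8.78/113.31 = 7.75%.
After the change, unemployed and labor force both rise by 1.04 → E = 104.53, U = 9.82, labor force = 114.35 million.
New unemployment rate = 9.82 / 114.35 = 8.59%.

New unemployment rate ≈ 8.59%.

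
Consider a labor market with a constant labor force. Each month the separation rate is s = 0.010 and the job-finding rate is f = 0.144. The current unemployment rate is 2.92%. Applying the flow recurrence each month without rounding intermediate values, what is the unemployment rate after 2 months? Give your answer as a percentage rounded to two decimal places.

Unemployment rate after two months ≈ 3.94%.

With a fixed labor force, u_{t+1} = u_t + s·(1−u_t) − f·u_t = u_t·(1−s−f) + s.
Here 1−s−f = 0.846 and s = 0.010.
u_1 = 0.029200 × 0.846 + 0.010 = 0.034703.
u_2 = 0.034703 × 0.846 + 0.010 = 0.039359.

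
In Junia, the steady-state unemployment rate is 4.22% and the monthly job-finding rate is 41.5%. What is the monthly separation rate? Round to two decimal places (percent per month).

From u* = s/(s+f): s = u·f/(1−u).
s = 0.0422 × 41.5 / (1 − 0.0422) = 1.7513 / 0.9578 ≈ 1.83% per month.

Separation rate ≈ 1.83% per month.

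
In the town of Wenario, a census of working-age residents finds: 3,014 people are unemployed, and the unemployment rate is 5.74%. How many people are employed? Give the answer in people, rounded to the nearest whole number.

Labor force = U / u = 3,014 / 0.0574 ≈ 52,509.
Employed = labor force − unemployed = 52,509 − 3,014 = 49,495.

About 49,495 are employed.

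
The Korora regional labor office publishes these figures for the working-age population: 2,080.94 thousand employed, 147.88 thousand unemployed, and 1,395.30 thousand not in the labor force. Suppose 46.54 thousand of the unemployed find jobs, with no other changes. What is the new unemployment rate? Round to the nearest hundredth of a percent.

Initially, labor force = 2,080.94 + 147.88 = 2,228.82 thousand, so u = 147.88/2,228.82 = 6.63%.
After the change, unemployed falls and employed rises by 46.54; labor force unchanged → E = 2,127.48, U = 101.34, labor force = 2,228.82 thousand.
New unemployment rate = 101.34 / 2,228.82 = 4.55%.

New unemployment rate ≈ 4.55%.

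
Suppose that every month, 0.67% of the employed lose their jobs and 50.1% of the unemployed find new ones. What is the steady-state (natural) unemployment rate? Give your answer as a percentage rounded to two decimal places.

Steady-state unemployment rate ≈ 1.32%.

At steady state the flows balance: s·E = f·U, so U/(E+U) = s/(s+f).
u* = 0.67 / (0.67 + 50.1) = 0.67 / 50.77 = 1.32%.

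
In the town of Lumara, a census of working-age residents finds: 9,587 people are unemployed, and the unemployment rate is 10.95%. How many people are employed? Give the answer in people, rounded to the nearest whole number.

Labor force = U / u = 9,587 / 0.1095 ≈ 87,553.
Employed = labor force − unemployed = 87,553 − 9,587 = 77,966.

About 77,966 are employed.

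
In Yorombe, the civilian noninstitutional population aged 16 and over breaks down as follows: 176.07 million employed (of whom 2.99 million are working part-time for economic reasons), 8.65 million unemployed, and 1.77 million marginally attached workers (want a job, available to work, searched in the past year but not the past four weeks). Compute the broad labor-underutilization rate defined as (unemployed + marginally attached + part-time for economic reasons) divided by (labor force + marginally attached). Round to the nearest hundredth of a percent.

Broad underutilization rate ≈ 7.19%.

Labor force = 176.07 + 8.65 = 184.72 million.
Numerator = 8.65 + 1.77 + 2.99 = 13.41 million.
Denominator = 184.72 + 1.77 = 186.49 million.
Broad rate = 13.41 / 186.49 = 7.19%.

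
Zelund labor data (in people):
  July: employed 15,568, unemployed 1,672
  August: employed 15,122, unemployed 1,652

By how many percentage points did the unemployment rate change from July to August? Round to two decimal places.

The unemployment rate changed by +0.15 percentage points.

July: labor force = 15,568 + 1,672 = 17,240; u = 1,672/17,240 = 9.70%.
August: labor force = 15,122 + 1,652 = 16,774; u = 1,652/16,774 = 9.85%.
Change = 9.85% − 9.70% = +0.15 pp.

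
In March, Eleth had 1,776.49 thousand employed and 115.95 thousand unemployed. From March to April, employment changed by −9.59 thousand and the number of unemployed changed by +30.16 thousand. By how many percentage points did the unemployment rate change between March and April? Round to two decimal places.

The unemployment rate changed by +1.51 percentage points.

March: labor force = 1,776.49 + 115.95 = 1,892.44; u = 115.95/1,892.44 = 6.13%.
April: labor force = 1,766.90 + 146.11 = 1,913.01; u = 146.11/1,913.01 = 7.64%.
Change = 7.64% − 6.13% = +1.51 pp.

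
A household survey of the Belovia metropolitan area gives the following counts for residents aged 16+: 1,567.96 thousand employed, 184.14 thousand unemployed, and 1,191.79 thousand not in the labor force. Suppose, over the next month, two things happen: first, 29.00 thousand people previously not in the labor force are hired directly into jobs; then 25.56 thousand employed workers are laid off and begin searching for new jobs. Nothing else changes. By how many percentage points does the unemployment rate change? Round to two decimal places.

Initially, labor force = 1,567.96 + 184.14 = 1,752.10 thousand, so u = 184.14/1,752.10 = 10.51%.
After the first change, employed and labor force both rise by 29.00; unemployed unchanged → E = 1,596.96, U = 184.14, labor force = 1,781.10 thousand.
After the second change, employed falls and unemployed rises by 25.56; labor force unchanged → E = 1,571.40, U = 209.70, labor force = 1,781.10 thousand.
New unemployment rate = 209.70 / 1,781.10 = 11.77%.
Change = 11.77% − 10.51% = +1.26 percentage points.

The unemployment rate changes by +1.26 percentage points.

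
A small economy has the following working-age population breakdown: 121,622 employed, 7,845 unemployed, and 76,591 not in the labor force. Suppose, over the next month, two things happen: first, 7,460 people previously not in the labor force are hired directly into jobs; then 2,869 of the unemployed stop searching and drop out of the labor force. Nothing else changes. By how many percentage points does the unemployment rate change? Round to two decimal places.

The unemployment rate changes by −2.35 percentage points.

Initially, labor force = 121,622 + 7,845 = 129,467, so u = 7,845/129,467 = 6.06%.
After the first change, employed and labor force both rise by 7,460; unemployed unchanged → E = 129,082, U = 7,845, labor force = 136,927.
After the second change, unemployed and labor force both fall by 2,869 → E = 129,082, U = 4,976, labor force = 134,058.
New unemployment rate = 4,976 / 134,058 = 3.71%.
Change = 3.71% − 6.06% = −2.35 percentage points.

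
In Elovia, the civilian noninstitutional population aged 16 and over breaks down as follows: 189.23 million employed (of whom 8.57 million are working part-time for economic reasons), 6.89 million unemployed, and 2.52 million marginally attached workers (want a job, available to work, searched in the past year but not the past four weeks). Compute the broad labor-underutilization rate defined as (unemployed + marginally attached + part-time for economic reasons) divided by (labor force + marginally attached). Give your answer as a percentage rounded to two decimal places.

Labor force = 189.23 + 6.89 = 196.12 million.
Numerator = 6.89 + 2.52 + 8.57 = 17.98 million.
Denominator = 196.12 + 2.52 = 198.64 million.
Broad rate = 17.98 / 198.64 = 9.05%.

Broad underutilization rate ≈ 9.05%.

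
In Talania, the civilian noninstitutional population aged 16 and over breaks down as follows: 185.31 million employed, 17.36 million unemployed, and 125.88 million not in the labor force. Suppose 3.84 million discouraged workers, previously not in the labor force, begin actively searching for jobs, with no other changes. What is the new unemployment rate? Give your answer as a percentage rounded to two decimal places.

New unemployment rate ≈ 10.27%.

Initially, labor force = 185.31 + 17.36 = 202.67 million, so u = 17.36/202.67 = 8.57%.
After the change, unemployed and labor force both rise by 3.84 → E = 185.31, U = 21.20, labor force = 206.51 million.
New unemployment rate = 21.20 / 206.51 = 10.27%.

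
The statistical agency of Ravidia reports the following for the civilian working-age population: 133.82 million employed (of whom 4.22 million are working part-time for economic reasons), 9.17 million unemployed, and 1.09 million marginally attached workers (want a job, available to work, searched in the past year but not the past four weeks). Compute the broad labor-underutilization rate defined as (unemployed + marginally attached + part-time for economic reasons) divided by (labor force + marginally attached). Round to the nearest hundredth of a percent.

Broad underutilization rate ≈ 10.05%.

Labor force = 133.82 + 9.17 = 142.99 million.
Numerator = 9.17 + 1.09 + 4.22 = 14.48 million.
Denominator = 142.99 + 1.09 = 144.08 million.
Broad rate = 14.48 / 144.08 = 10.05%.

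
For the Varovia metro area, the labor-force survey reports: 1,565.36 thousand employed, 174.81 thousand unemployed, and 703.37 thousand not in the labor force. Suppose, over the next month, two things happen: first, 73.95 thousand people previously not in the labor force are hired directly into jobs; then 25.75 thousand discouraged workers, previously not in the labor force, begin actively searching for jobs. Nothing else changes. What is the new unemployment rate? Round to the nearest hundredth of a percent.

Initially, labor force = 1,565.36 + 174.81 = 1,740.17 thousand, so u = 174.81/1,740.17 = 10.05%.
After the first change, employed and labor force both rise by 73.95; unemployed unchanged → E = 1,639.31, U = 174.81, labor force = 1,814.12 thousand.
After the second change, unemployed and labor force both rise by 25.75 → E = 1,639.31, U = 200.56, labor force = 1,839.87 thousand.
New unemployment rate = 200.56 / 1,839.87 = 10.90%.

New unemployment rate ≈ 10.90%.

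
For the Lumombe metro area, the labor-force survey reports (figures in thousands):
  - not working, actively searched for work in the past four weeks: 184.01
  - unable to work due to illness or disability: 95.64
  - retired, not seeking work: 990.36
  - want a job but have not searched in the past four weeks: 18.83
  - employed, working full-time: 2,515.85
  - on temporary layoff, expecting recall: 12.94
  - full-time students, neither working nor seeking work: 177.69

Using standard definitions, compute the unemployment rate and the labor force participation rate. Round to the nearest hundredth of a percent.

Employed = 2,515.85 thousand.
Unemployed = 184.01 + 12.94 = 196.95 thousand (jobless and actively searching, or on temporary layoff).
Labor force = 2,515.85 + 196.95 = 2,712.80 thousand.
Not in labor force = 95.64 + 990.36 + 18.83 + 177.69 = 1,282.52 thousand (those not working and not actively searching are outside the labor force — including those who want a job but have given up searching).
Civilian working-age population = 2,712.80 + 1,282.52 = 3,995.32 thousand.
Unemployment rate = 196.95 / 2,712.80 = 7.26%.
Labor force participation rate = 2,712.80 / 3,995.32 = 67.90%.

Unemployment rate ≈ 7.26%; labor force participation rate ≈ 67.90%.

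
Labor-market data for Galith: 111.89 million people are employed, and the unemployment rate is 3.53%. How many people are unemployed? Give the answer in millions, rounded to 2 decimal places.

About 4.09 million are unemployed.

Let U be the number unemployed. The labor force is E + U, and U/(E+U) = 0.0353.
So U = 0.0353 × 111.89 / (1 − 0.0353) = 3.9497 / 0.9647 ≈ 4.09 million.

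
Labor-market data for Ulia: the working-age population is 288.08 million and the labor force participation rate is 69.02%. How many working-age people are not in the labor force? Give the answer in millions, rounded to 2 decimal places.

About 89.25 million are not in the labor force.

Share not in the labor force = 1 − 0.6902 = 0.3098.
Not in labor force = 0.3098 × 288.08 ≈ 89.25 million.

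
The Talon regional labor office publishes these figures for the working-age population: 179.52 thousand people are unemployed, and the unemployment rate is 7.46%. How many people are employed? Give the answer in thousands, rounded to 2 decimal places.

Labor force = U / u = 179.52 / 0.0746 ≈ 2,406.43 thousand.
Employed = labor force − unemployed = 2,406.43 − 179.52 = 2,226.91 thousand.

About 2,226.91 thousand are employed.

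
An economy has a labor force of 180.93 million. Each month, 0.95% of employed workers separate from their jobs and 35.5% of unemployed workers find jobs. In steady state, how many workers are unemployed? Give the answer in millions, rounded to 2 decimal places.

Steady-state unemployment rate u* = s/(s+f) = 0.95/(0.95+35.5) = 0.026063.
Unemployed = u* × labor force = 0.026063 × 180.93 ≈ 4.72 million.

About 4.72 million are unemployed in steady state.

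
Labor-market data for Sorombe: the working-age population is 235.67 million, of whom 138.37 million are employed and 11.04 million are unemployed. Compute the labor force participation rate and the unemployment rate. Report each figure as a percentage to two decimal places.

Labor force participation rate ≈ 63.40%; unemployment rate ≈ 7.39%.

Labor force = employed + unemployed = 138.37 + 11.04 = 149.41 million.
Unemployment rate = 11.04 / 149.41 = 7.39%.
Labor force participation rate = 149.41 / 235.67 = 63.40%.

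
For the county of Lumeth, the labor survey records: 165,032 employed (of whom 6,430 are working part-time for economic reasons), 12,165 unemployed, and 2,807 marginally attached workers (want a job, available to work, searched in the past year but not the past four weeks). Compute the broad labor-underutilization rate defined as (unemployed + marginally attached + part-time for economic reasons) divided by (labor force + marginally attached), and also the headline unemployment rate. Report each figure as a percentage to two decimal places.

Labor force = 165,032 + 12,165 = 177,197.
Numerator = 12,165 + 2,807 + 6,430 = 21,402.
Denominator = 177,197 + 2,807 = 180,004.
Broad rate = 21,402 / 180,004 = 11.89%.
Headline unemployment rate = 12,165 / 177,197 = 6.87%.

Broad underutilization rate ≈ 11.89%; headline unemployment rate ≈ 6.87%.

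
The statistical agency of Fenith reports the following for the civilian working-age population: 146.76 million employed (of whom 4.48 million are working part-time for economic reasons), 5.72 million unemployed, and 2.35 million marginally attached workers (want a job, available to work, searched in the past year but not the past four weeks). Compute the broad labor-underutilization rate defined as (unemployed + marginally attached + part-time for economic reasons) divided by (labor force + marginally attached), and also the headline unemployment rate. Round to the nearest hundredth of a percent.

Labor force = 146.76 + 5.72 = 152.48 million.
Numerator = 5.72 + 2.35 + 4.48 = 12.55 million.
Denominator = 152.48 + 2.35 = 154.83 million.
Broad rate = 12.55 / 154.83 = 8.11%.
Headline unemployment rate = 5.72 / 152.48 = 3.75%.

Broad underutilization rate ≈ 8.11%; headline unemployment rate ≈ 3.75%.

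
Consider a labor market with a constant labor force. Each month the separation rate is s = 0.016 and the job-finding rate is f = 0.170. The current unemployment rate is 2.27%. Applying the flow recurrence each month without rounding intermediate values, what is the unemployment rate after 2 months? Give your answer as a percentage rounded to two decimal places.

With a fixed labor force, u_{t+1} = u_t + s·(1−u_t) − f·u_t = u_t·(1−s−f) + s.
Here 1−s−f = 0.814 and s = 0.016.
u_1 = 0.022700 × 0.814 + 0.016 = 0.034478.
u_2 = 0.034478 × 0.814 + 0.016 = 0.044065.

Unemployment rate after two months ≈ 4.41%.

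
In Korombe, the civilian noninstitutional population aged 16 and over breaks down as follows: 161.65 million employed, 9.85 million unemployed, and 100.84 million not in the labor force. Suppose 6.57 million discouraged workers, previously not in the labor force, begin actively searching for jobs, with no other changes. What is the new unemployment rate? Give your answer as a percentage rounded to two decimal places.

Initially, labor force = 161.65 + 9.85 = 171.50 million, so u = 9.85/171.50 = 5.74%.
After the change, unemployed and labor force both rise by 6.57 → E = 161.65, U = 16.42, labor force = 178.07 million.
New unemployment rate = 16.42 / 178.07 = 9.22%.

New unemployment rate ≈ 9.22%.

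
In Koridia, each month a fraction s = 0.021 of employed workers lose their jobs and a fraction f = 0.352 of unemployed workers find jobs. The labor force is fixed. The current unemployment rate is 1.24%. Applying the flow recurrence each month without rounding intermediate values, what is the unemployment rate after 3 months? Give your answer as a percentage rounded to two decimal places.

Unemployment rate after three months ≈ 4.55%.

With a fixed labor force, u_{t+1} = u_t + s·(1−u_t) − f·u_t = u_t·(1−s−f) + s.
Here 1−s−f = 0.627 and s = 0.021.
u_1 = 0.012400 × 0.627 + 0.021 = 0.028775.
u_2 = 0.028775 × 0.627 + 0.021 = 0.039042.
u_3 = 0.039042 × 0.627 + 0.021 = 0.045479.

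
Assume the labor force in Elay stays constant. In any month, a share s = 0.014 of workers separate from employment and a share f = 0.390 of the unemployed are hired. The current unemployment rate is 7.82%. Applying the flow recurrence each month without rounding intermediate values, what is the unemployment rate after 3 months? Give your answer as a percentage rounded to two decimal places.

With a fixed labor force, u_{t+1} = u_t + s·(1−u_t) − f·u_t = u_t·(1−s−f) + s.
Here 1−s−f = 0.596 and s = 0.014.
u_1 = 0.078200 × 0.596 + 0.014 = 0.060607.
u_2 = 0.060607 × 0.596 + 0.014 = 0.050122.
u_3 = 0.050122 × 0.596 + 0.014 = 0.043873.

Unemployment rate after three months ≈ 4.39%.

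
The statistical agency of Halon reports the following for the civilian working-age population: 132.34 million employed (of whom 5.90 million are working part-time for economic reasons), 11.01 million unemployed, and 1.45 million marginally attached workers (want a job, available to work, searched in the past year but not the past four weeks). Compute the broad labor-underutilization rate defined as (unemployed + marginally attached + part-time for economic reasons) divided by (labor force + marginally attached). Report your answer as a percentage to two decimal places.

Labor force = 132.34 + 11.01 = 143.35 million.
Numerator = 11.01 + 1.45 + 5.90 = 18.36 million.
Denominator = 143.35 + 1.45 = 144.80 million.
Broad rate = 18.36 / 144.80 = 12.68%.

Broad underutilization rate ≈ 12.68%.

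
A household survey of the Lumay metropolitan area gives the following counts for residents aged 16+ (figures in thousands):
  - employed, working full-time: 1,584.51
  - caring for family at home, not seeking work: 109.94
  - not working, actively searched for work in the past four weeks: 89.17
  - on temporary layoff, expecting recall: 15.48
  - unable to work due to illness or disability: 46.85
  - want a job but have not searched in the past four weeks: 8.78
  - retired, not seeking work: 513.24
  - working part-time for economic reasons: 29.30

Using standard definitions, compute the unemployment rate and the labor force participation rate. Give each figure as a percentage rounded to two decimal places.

Employed = 1,584.51 + 29.30 = 1,613.81 thousand (anyone who worked, including part-time for economic reasons, counts as employed).
Unemployed = 89.17 + 15.48 = 104.65 thousand (jobless and actively searching, or on temporary layoff).
Labor force = 1,613.81 + 104.65 = 1,718.46 thousand.
Not in labor force = 109.94 + 46.85 + 8.78 + 513.24 = 678.81 thousand (those not working and not actively searching are outside the labor force — including those who want a job but have given up searching).
Civilian working-age population = 1,718.46 + 678.81 = 2,397.27 thousand.
Unemployment rate = 104.65 / 1,718.46 = 6.09%.
Labor force participation rate = 1,718.46 / 2,397.27 = 71.68%.

Unemployment rate ≈ 6.09%; labor force participation rate ≈ 71.68%.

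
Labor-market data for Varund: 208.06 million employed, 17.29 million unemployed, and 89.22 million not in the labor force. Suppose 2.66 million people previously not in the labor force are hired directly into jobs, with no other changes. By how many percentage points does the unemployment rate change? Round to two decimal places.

Initially, labor force = 208.06 + 17.29 = 225.35 million, so u = 17.29/225.35 = 7.67%.
After the change, employed and labor force both rise by 2.66; unemployed unchanged → E = 210.72, U = 17.29, labor force = 228.01 million.
New unemployment rate = 17.29 / 228.01 = 7.58%.
Change = 7.58% − 7.67% = −0.09 percentage points.

The unemployment rate changes by −0.09 percentage points.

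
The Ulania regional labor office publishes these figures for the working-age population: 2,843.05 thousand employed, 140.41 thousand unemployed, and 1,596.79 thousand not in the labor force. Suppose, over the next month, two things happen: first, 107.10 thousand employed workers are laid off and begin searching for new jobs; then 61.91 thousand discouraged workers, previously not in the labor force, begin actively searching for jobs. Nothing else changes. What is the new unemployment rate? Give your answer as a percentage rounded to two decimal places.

New unemployment rate ≈ 10.16%.

Initially, labor force = 2,843.05 + 140.41 = 2,983.46 thousand, so u = 140.41/2,983.46 = 4.71%.
After the first change, employed falls and unemployed rises by 107.10; labor force unchanged → E = 2,735.95, U = 247.51, labor force = 2,983.46 thousand.
After the second change, unemployed and labor force both rise by 61.91 → E = 2,735.95, U = 309.42, labor force = 3,045.37 thousand.
New unemployment rate = 309.42 / 3,045.37 = 10.16%.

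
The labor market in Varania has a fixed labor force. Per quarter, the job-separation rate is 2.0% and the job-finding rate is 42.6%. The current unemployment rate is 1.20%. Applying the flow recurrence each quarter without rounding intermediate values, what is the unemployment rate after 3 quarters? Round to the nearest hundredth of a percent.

Unemployment rate after three quarters ≈ 3.93%.

With a fixed labor force, u_{t+1} = u_t + s·(1−u_t) − f·u_t = u_t·(1−s−f) + s.
Here 1−s−f = 0.554 and s = 0.020.
u_1 = 0.012000 × 0.554 + 0.020 = 0.026648.
u_2 = 0.026648 × 0.554 + 0.020 = 0.034763.
u_3 = 0.034763 × 0.554 + 0.020 = 0.039259.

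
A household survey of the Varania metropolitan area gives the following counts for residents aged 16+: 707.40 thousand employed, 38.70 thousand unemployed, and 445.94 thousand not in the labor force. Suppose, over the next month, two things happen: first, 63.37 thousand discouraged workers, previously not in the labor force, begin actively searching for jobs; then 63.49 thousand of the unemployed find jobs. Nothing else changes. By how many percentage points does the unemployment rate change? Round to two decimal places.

The unemployment rate changes by −0.42 percentage points.

Initially, labor force = 707.40 + 38.70 = 746.10 thousand, so u = 38.70/746.10 = 5.19%.
After the first change, unemployed and labor force both rise by 63.37 → E = 707.40, U = 102.07, labor force = 809.47 thousand.
After the second change, unemployed falls and employed rises by 63.49; labor force unchanged → E = 770.89, U = 38.58, labor force = 809.47 thousand.
New unemployment rate = 38.58 / 809.47 = 4.77%.
Change = 4.77% − 5.19% = −0.42 percentage points.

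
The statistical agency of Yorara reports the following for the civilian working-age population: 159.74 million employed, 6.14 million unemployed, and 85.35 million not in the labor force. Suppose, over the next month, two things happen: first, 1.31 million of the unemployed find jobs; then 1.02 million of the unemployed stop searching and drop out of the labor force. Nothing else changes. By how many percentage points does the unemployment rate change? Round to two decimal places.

Initially, labor force = 159.74 + 6.14 = 165.88 million, so u = 6.14/165.88 = 3.70%.
After the first change, unemployed falls and employed rises by 1.31; labor force unchanged → E = 161.05, U = 4.83, labor force = 165.88 million.
After the second change, unemployed and labor force both fall by 1.02 → E = 161.05, U = 3.81, labor force = 164.86 million.
New unemployment rate = 3.81 / 164.86 = 2.31%.
Change = 2.31% − 3.70% = −1.39 percentage points.

The unemployment rate changes by −1.39 percentage points.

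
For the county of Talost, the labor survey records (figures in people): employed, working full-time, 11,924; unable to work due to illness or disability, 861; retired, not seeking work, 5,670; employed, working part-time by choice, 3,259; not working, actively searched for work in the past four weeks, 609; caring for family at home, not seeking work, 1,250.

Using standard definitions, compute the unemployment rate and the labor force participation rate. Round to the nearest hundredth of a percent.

Unemployment rate ≈ 3.86%; labor force participation rate ≈ 66.99%.

Employed = 11,924 + 3,259 = 15,183.
Unemployed = 609.
Labor force = 15,183 + 609 = 15,792.
Not in labor force = 861 + 5,670 + 1,250 = 7,781 (those not working and not actively searching are outside the labor force).
Civilian working-age population = 15,792 + 7,781 = 23,573.
Unemployment rate = 609 / 15,792 = 3.86%.
Labor force participation rate = 15,792 / 23,573 = 66.99%.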